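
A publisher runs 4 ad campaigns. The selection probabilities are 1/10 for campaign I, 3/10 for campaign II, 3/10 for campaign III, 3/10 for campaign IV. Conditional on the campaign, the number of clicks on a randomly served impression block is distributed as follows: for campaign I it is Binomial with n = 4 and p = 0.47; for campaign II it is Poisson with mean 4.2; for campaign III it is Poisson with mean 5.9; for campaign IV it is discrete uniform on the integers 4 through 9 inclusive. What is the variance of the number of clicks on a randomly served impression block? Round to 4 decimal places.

Per component, I: μ=1.88, E[X²]=4.5308; II: μ=4.2, E[X²]=21.84; III: μ=5.9, E[X²]=40.71; IV: μ=6.5, E[X²]=45.1667.
E[X] = 0.1·1.88 + 0.3·4.2 + 0.3·5.9 + 0.3·6.5 = 5.168.
E[X²] = 0.1·4.5308 + 0.3·21.84 + 0.3·40.71 + 0.3·45.1667 = 32.7681.
Var(X) = E[X²] − (E[X])² = 32.7681 − 26.7082 = 6.05986.

6.0599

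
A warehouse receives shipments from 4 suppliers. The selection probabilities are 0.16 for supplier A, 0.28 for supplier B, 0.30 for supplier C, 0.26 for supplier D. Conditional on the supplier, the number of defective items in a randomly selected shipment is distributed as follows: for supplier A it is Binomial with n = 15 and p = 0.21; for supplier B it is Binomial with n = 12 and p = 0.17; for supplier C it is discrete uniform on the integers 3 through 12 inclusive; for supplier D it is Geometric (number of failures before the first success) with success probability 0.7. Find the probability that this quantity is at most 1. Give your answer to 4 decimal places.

Conditional on each supplier, P(X ≤ 1): A: 0.145303; B: 0.369608; C: 0; D: 0.91.
By total probability, P(X ≤ 1) = 0.16·0.145303 + 0.28·0.369608 + 0.3·0 + 0.26·0.91 = 0.363339.

0.3633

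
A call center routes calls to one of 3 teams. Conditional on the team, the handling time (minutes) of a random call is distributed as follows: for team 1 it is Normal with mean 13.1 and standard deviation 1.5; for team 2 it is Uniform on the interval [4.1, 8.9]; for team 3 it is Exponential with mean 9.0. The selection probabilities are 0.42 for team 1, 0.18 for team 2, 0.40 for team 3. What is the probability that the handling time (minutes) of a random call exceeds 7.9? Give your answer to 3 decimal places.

0.624

Conditional on each team, P(X > 7.9): 1: 0.999737; 2: 0.208333; 3: 0.415706.
By total probability, P(X > 7.9) = 0.42·0.999737 + 0.18·0.208333 + 0.4·0.415706 = 0.623672.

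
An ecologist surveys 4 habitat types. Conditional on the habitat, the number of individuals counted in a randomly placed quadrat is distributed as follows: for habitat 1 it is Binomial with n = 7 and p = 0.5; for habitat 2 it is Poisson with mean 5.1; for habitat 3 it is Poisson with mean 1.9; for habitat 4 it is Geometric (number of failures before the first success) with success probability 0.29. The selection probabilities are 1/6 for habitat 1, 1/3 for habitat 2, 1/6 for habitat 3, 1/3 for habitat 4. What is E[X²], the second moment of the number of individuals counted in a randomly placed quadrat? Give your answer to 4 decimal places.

18.4338

For each component E[X²] = Var + (mean)², giving 1: 14; 2: 31.11; 3: 5.51; 4: 14.4364.
Overall E[X²] = 0.166667·14 + 0.333333·31.11 + 0.166667·5.51 + 0.333333·14.4364 = 18.4338.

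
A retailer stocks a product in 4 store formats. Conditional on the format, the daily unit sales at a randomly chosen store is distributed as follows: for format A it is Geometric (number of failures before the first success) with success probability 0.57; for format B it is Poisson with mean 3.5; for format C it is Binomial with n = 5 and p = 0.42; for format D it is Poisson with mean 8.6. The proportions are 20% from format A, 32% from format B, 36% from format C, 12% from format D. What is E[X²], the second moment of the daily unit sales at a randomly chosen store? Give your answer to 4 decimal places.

For each component E[X²] = Var + (mean)², giving A: 1.89258; B: 15.75; C: 5.628; D: 82.56.
Overall E[X²] = 0.2·1.89258 + 0.32·15.75 + 0.36·5.628 + 0.12·82.56 = 17.3518.

17.3518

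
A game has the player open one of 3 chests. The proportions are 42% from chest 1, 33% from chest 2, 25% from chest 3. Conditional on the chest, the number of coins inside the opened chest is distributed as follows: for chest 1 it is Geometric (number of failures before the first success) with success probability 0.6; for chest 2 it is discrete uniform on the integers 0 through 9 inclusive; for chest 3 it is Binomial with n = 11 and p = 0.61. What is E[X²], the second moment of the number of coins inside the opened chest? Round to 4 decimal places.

For each component E[X²] = Var + (mean)², giving 1: 1.55556; 2: 28.5; 3: 47.641.
Overall E[X²] = 0.42·1.55556 + 0.33·28.5 + 0.25·47.641 = 21.9686.

21.9686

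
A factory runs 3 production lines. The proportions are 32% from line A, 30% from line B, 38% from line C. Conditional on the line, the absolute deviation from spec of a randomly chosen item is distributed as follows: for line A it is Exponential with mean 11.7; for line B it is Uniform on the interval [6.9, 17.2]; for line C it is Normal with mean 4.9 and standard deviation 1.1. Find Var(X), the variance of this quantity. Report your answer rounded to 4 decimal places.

58.3794

Per component, A: μ=11.7, E[X²]=273.78; B: μ=12.05, E[X²]=154.043; C: μ=4.9, E[X²]=25.22.
E[X] = 0.32·11.7 + 0.3·12.05 + 0.38·4.9 = 9.221.
E[X²] = 0.32·273.78 + 0.3·154.043 + 0.38·25.22 = 143.406.
Var(X) = E[X²] − (E[X])² = 143.406 − 85.0268 = 58.3794.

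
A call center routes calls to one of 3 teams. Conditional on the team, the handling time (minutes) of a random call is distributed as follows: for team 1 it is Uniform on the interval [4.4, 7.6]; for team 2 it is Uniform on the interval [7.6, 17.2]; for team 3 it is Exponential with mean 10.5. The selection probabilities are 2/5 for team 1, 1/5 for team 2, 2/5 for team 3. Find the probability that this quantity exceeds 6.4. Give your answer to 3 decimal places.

Conditional on each team, P(X > 6.4): 1: 0.375; 2: 1; 3: 0.54361.
By total probability, P(X > 6.4) = 0.4·0.375 + 0.2·1 + 0.4·0.54361 = 0.567444.

0.567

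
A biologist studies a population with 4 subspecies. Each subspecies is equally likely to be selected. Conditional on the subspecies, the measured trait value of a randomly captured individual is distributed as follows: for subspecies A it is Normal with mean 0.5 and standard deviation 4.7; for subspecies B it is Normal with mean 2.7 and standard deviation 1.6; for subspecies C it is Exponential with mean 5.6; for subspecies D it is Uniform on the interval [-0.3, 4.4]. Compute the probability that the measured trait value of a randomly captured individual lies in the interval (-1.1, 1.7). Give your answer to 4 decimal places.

0.2946

Conditional on each subspecies, P(-1.1 < X < 1.7): A: 0.233994; B: 0.257211; C: 0.261823; D: 0.425532.
By total probability, P(-1.1 < X < 1.7) = 0.25·0.233994 + 0.25·0.257211 + 0.25·0.261823 + 0.25·0.425532 = 0.29464.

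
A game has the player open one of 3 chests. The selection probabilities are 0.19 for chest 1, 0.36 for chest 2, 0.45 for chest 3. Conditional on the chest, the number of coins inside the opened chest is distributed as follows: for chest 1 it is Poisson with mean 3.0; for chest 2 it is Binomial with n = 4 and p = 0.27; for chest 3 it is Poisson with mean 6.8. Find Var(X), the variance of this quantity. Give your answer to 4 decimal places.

10.7010

Per component, 1: μ=3, E[X²]=12; 2: μ=1.08, E[X²]=1.9548; 3: μ=6.8, E[X²]=53.04.
E[X] = 0.19·3 + 0.36·1.08 + 0.45·6.8 = 4.0188.
E[X²] = 0.19·12 + 0.36·1.9548 + 0.45·53.04 = 26.8517.
Var(X) = E[X²] − (E[X])² = 26.8517 − 16.1508 = 10.701.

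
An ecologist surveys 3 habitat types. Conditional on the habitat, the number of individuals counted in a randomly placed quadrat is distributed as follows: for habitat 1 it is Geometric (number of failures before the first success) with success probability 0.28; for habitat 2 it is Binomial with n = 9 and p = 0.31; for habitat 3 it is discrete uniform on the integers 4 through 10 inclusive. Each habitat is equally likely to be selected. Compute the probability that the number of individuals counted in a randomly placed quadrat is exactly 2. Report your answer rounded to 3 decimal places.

Conditional on each habitat, P(X = 2): 1: 0.145152; 2: 0.257614; 3: 0.
By total probability, P(X = 2) = 0.333333·0.145152 + 0.333333·0.257614 + 0.333333·0 = 0.134255.

0.134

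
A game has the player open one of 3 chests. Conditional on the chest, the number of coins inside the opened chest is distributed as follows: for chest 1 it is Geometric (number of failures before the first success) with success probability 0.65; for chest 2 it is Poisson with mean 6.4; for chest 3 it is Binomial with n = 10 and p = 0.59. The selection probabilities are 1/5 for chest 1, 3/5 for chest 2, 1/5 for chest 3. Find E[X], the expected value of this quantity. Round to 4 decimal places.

Component means — 1: 0.538462; 2: 6.4; 3: 5.9.
E[X] = 0.2·0.538462 + 0.6·6.4 + 0.2·5.9 = 5.12769.

5.1277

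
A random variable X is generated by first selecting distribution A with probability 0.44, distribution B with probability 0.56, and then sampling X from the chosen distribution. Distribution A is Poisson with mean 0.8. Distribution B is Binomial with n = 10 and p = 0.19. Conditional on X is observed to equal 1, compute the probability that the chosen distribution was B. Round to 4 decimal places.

Likelihoods P(X=1 | ·): A: 0.359463; B: 0.28518.
Posterior ∝ prior × likelihood. Numerator for B: 0.56·0.28518 = 0.159701.
Normalizing constant: 0.44·0.359463 + 0.56·0.28518 = 0.317864.
P(B | observation) = 0.159701 / 0.317864 = 0.502418.

0.5024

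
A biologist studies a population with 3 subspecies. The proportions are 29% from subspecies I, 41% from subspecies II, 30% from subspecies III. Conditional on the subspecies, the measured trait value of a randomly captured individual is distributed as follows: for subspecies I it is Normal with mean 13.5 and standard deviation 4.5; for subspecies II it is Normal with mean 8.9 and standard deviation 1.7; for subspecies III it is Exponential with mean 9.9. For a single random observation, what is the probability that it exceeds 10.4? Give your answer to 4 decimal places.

0.4012

Conditional on each subspecies, P(X > 10.4): I: 0.754553; II: 0.188793; III: 0.349761.
By total probability, P(X > 10.4) = 0.29·0.754553 + 0.41·0.188793 + 0.3·0.349761 = 0.401154.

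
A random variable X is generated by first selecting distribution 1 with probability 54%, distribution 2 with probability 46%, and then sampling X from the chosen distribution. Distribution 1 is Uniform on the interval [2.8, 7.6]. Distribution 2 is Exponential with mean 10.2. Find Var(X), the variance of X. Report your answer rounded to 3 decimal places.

Per component, 1: μ=5.2, E[X²]=28.96; 2: μ=10.2, E[X²]=208.08.
E[X] = 0.54·5.2 + 0.46·10.2 = 7.5.
E[X²] = 0.54·28.96 + 0.46·208.08 = 111.355.
Var(X) = E[X²] − (E[X])² = 111.355 − 56.25 = 55.1052.

55.105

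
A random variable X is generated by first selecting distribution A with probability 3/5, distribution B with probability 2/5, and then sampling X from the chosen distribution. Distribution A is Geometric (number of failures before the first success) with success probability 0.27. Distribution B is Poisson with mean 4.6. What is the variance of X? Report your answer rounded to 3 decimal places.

8.711

Per component, A: μ=2.7037, E[X²]=17.3237; B: μ=4.6, E[X²]=25.76.
E[X] = 0.6·2.7037 + 0.4·4.6 = 3.46222.
E[X²] = 0.6·17.3237 + 0.4·25.76 = 20.6982.
Var(X) = E[X²] − (E[X])² = 20.6982 − 11.987 = 8.71126.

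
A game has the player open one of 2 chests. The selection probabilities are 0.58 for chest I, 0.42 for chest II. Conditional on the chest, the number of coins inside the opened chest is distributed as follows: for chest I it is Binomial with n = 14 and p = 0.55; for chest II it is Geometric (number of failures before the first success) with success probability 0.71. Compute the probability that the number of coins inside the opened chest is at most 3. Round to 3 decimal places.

0.424

Conditional on each chest, P(X ≤ 3): I: 0.0114305; II: 0.992927.
By total probability, P(X ≤ 3) = 0.58·0.0114305 + 0.42·0.992927 = 0.423659.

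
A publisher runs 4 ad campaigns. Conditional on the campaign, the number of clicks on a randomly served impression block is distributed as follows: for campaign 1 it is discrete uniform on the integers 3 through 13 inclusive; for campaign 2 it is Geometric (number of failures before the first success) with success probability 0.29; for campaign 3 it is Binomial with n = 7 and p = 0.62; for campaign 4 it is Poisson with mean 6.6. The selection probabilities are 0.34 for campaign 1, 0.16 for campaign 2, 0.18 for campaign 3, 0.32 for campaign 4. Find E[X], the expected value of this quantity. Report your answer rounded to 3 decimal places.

Component means — 1: 8; 2: 2.44828; 3: 4.34; 4: 6.6.
E[X] = 0.34·8 + 0.16·2.44828 + 0.18·4.34 + 0.32·6.6 = 6.00492.

6.005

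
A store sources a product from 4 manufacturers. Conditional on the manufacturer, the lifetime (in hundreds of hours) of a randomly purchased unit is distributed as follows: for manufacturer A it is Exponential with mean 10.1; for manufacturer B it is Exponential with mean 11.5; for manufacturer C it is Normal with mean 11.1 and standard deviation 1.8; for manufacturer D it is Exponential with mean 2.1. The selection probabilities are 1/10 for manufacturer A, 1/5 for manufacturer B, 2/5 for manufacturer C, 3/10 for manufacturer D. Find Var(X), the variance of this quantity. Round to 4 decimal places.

56.3036

Per component, A: μ=10.1, E[X²]=204.02; B: μ=11.5, E[X²]=264.5; C: μ=11.1, E[X²]=126.45; D: μ=2.1, E[X²]=8.82.
E[X] = 0.1·10.1 + 0.2·11.5 + 0.4·11.1 + 0.3·2.1 = 8.38.
E[X²] = 0.1·204.02 + 0.2·264.5 + 0.4·126.45 + 0.3·8.82 = 126.528.
Var(X) = E[X²] − (E[X])² = 126.528 − 70.2244 = 56.3036.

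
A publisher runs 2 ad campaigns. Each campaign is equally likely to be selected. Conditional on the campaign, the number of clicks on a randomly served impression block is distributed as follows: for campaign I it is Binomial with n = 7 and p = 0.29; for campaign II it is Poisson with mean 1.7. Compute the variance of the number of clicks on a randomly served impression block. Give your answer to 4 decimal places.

1.5979

Per component, I: μ=2.03, E[X²]=5.5622; II: μ=1.7, E[X²]=4.59.
E[X] = 0.5·2.03 + 0.5·1.7 = 1.865.
E[X²] = 0.5·5.5622 + 0.5·4.59 = 5.0761.
Var(X) = E[X²] − (E[X])² = 5.0761 − 3.47822 = 1.59788.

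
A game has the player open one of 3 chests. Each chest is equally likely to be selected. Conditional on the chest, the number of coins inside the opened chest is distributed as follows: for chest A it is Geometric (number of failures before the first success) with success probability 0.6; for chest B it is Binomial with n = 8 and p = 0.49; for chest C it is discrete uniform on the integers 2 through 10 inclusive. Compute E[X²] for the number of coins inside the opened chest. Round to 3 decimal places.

For each component E[X²] = Var + (mean)², giving A: 1.55556; B: 17.3656; C: 42.6667.
Overall E[X²] = 0.333333·1.55556 + 0.333333·17.3656 + 0.333333·42.6667 = 20.5293.

20.529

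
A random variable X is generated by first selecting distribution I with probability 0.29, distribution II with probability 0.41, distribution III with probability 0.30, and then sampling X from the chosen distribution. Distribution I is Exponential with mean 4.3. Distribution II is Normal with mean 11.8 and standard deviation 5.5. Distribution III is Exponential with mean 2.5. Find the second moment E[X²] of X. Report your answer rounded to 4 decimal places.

For each component E[X²] = Var + (mean)², giving I: 36.98; II: 169.49; III: 12.5.
Overall E[X²] = 0.29·36.98 + 0.41·169.49 + 0.3·12.5 = 83.9651.

83.9651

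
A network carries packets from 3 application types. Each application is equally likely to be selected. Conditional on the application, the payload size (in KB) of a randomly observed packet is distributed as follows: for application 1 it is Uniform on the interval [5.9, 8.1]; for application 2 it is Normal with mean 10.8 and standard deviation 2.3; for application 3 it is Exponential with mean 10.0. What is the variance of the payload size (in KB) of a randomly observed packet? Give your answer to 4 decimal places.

37.9067

Per component, 1: μ=7, E[X²]=49.4033; 2: μ=10.8, E[X²]=121.93; 3: μ=10, E[X²]=200.
E[X] = 0.333333·7 + 0.333333·10.8 + 0.333333·10 = 9.26667.
E[X²] = 0.333333·49.4033 + 0.333333·121.93 + 0.333333·200 = 123.778.
Var(X) = E[X²] − (E[X])² = 123.778 − 85.8711 = 37.9067.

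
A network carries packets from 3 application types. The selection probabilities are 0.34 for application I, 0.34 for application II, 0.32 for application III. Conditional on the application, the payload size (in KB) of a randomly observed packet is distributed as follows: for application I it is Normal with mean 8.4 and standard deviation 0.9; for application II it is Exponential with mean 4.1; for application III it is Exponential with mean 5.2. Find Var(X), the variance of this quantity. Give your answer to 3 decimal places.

18.027

Per component, I: μ=8.4, E[X²]=71.37; II: μ=4.1, E[X²]=33.62; III: μ=5.2, E[X²]=54.08.
E[X] = 0.34·8.4 + 0.34·4.1 + 0.32·5.2 = 5.914.
E[X²] = 0.34·71.37 + 0.34·33.62 + 0.32·54.08 = 53.0022.
Var(X) = E[X²] − (E[X])² = 53.0022 − 34.9754 = 18.0268.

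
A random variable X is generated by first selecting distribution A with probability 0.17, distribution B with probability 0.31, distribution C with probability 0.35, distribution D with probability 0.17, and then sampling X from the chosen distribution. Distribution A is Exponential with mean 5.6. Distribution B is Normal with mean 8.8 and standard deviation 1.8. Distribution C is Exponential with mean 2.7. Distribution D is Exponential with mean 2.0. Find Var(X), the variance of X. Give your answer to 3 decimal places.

17.485

Per component, A: μ=5.6, E[X²]=62.72; B: μ=8.8, E[X²]=80.68; C: μ=2.7, E[X²]=14.58; D: μ=2, E[X²]=8.
E[X] = 0.17·5.6 + 0.31·8.8 + 0.35·2.7 + 0.17·2 = 4.965.
E[X²] = 0.17·62.72 + 0.31·80.68 + 0.35·14.58 + 0.17·8 = 42.1362.
Var(X) = E[X²] − (E[X])² = 42.1362 − 24.6512 = 17.485.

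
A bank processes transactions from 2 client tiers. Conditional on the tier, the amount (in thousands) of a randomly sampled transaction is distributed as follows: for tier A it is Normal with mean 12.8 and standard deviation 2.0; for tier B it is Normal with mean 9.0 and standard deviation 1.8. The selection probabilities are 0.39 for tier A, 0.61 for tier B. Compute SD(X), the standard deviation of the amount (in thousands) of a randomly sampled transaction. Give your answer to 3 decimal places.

Per component, A: μ=12.8, E[X²]=167.84; B: μ=9, E[X²]=84.24.
E[X] = 0.39·12.8 + 0.61·9 = 10.482.
E[X²] = 0.39·167.84 + 0.61·84.24 = 116.844.
Var(X) = E[X²] − (E[X])² = 116.844 − 109.872 = 6.97168.
SD(X) = √6.97168 = 2.64039.

2.640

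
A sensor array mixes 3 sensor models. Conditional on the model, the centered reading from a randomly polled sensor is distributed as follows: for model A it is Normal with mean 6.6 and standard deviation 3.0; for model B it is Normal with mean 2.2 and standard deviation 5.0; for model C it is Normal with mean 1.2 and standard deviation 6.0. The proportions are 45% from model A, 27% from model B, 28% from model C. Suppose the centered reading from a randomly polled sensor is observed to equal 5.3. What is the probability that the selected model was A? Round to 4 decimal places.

Likelihoods f(5.3 | ·): A: 0.121064; B: 0.0658368; C: 0.0526457.
Posterior ∝ prior × likelihood. Numerator for A: 0.45·0.121064 = 0.0544786.
Normalizing constant: 0.45·0.121064 + 0.27·0.0658368 + 0.28·0.0526457 = 0.0869953.
P(A | observation) = 0.0544786 / 0.0869953 = 0.626224.

0.6262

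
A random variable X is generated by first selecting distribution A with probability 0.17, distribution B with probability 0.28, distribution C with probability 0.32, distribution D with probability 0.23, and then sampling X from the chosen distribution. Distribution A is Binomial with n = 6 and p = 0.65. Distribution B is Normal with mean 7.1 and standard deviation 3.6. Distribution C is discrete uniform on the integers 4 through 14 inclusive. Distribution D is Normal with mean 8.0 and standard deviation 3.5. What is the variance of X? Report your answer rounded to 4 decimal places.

Per component, A: μ=3.9, E[X²]=16.575; B: μ=7.1, E[X²]=63.37; C: μ=9, E[X²]=91; D: μ=8, E[X²]=76.25.
E[X] = 0.17·3.9 + 0.28·7.1 + 0.32·9 + 0.23·8 = 7.371.
E[X²] = 0.17·16.575 + 0.28·63.37 + 0.32·91 + 0.23·76.25 = 67.2189.
Var(X) = E[X²] − (E[X])² = 67.2189 − 54.3316 = 12.8872.

12.8872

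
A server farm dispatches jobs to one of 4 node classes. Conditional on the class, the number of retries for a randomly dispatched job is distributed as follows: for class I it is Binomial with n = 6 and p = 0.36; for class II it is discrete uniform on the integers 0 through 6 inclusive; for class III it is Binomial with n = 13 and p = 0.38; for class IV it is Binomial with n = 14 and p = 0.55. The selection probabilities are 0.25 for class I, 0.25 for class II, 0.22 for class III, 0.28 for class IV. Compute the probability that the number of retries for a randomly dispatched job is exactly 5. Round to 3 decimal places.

0.112

Conditional on each class, P(X = 5): I: 0.023219; II: 0.142857; III: 0.222654; IV: 0.0762413.
By total probability, P(X = 5) = 0.25·0.023219 + 0.25·0.142857 + 0.22·0.222654 + 0.28·0.0762413 = 0.11185.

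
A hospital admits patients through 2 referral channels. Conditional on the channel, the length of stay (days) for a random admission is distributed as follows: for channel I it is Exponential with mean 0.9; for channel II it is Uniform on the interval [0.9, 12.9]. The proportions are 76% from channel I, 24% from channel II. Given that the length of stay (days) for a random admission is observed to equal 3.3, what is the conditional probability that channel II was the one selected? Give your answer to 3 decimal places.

0.481

Likelihoods f(3.3 | ·): I: 0.0284017; II: 0.0833333.
Posterior ∝ prior × likelihood. Numerator for II: 0.24·0.0833333 = 0.02.
Normalizing constant: 0.76·0.0284017 + 0.24·0.0833333 = 0.0415853.
P(II | observation) = 0.02 / 0.0415853 = 0.480939.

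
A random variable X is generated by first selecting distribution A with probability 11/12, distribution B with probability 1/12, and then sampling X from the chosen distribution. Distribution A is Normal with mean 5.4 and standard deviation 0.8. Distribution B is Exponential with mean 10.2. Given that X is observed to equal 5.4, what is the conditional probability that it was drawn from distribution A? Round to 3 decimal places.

0.990

Likelihoods f(5.4 | ·): A: 0.498678; B: 0.0577403.
Posterior ∝ prior × likelihood. Numerator for A: 0.916667·0.498678 = 0.457121.
Normalizing constant: 0.916667·0.498678 + 0.0833333·0.0577403 = 0.461933.
P(A | observation) = 0.457121 / 0.461933 = 0.989584.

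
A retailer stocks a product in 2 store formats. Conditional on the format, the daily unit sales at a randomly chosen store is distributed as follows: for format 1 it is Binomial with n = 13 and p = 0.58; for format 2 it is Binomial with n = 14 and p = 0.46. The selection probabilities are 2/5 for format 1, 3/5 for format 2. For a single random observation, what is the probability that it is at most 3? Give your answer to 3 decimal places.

0.037

Conditional on each format, P(X ≤ 3): 1: 0.0116532; 2: 0.0544926.
By total probability, P(X ≤ 3) = 0.4·0.0116532 + 0.6·0.0544926 = 0.0373569.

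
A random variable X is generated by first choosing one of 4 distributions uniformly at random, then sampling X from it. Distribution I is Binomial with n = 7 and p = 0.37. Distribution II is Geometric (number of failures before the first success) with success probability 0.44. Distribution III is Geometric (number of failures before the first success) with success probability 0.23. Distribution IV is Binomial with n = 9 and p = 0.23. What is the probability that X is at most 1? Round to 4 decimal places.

Conditional on each component, P(X ≤ 1): I: 0.201326; II: 0.6864; III: 0.4071; IV: 0.350949.
By total probability, P(X ≤ 1) = 0.25·0.201326 + 0.25·0.6864 + 0.25·0.4071 + 0.25·0.350949 = 0.411444.

0.4114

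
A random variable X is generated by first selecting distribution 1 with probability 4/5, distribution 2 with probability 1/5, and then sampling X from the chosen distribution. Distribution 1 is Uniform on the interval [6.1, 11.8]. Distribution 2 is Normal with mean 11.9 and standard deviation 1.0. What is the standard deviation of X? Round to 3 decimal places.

1.939

Per component, 1: μ=8.95, E[X²]=82.81; 2: μ=11.9, E[X²]=142.61.
E[X] = 0.8·8.95 + 0.2·11.9 = 9.54.
E[X²] = 0.8·82.81 + 0.2·142.61 = 94.77.
Var(X) = E[X²] − (E[X])² = 94.77 − 91.0116 = 3.7584.
SD(X) = √3.7584 = 1.93866.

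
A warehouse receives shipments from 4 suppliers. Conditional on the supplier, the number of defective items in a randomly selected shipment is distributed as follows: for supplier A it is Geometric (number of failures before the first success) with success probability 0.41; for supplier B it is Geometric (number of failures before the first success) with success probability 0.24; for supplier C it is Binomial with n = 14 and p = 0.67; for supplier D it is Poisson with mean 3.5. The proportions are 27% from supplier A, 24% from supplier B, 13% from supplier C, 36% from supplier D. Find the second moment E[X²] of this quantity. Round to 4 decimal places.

For each component E[X²] = Var + (mean)², giving A: 5.58061; B: 23.2222; C: 91.0798; D: 15.75.
Overall E[X²] = 0.27·5.58061 + 0.24·23.2222 + 0.13·91.0798 + 0.36·15.75 = 24.5905.

24.5905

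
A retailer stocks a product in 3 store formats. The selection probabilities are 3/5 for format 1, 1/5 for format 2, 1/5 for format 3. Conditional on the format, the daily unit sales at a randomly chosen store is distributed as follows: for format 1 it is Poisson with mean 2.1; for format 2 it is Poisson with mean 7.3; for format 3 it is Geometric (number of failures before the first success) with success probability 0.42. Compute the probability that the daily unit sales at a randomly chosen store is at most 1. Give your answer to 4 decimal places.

Conditional on each format, P(X ≤ 1): 1: 0.379615; 2: 0.00560697; 3: 0.6636.
By total probability, P(X ≤ 1) = 0.6·0.379615 + 0.2·0.00560697 + 0.2·0.6636 = 0.36161.

0.3616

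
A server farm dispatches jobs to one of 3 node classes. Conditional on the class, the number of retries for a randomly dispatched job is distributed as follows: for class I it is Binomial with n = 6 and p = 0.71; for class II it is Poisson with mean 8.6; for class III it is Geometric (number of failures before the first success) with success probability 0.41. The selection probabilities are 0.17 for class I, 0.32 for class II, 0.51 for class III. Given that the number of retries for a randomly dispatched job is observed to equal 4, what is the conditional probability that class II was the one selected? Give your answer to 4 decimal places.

0.1440

Likelihoods P(X=4 | ·): I: 0.320568; II: 0.0419614; III: 0.0496812.
Posterior ∝ prior × likelihood. Numerator for II: 0.32·0.0419614 = 0.0134276.
Normalizing constant: 0.17·0.320568 + 0.32·0.0419614 + 0.51·0.0496812 = 0.0932617.
P(II | observation) = 0.0134276 / 0.0932617 = 0.143978.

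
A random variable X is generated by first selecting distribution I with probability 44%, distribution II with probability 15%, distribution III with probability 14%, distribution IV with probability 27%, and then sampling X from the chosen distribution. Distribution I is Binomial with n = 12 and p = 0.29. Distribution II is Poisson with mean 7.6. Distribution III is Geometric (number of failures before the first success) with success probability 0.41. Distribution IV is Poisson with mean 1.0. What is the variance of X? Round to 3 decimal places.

7.665

Per component, I: μ=3.48, E[X²]=14.5812; II: μ=7.6, E[X²]=65.36; III: μ=1.43902, E[X²]=5.58061; IV: μ=1, E[X²]=2.
E[X] = 0.44·3.48 + 0.15·7.6 + 0.14·1.43902 + 0.27·1 = 3.14266.
E[X²] = 0.44·14.5812 + 0.15·65.36 + 0.14·5.58061 + 0.27·2 = 17.541.
Var(X) = E[X²] − (E[X])² = 17.541 − 9.87633 = 7.66468.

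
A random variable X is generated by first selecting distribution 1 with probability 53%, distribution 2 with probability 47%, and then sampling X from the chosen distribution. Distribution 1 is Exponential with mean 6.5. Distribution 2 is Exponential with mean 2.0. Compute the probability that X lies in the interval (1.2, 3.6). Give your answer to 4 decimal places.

0.3163

Conditional on each component, P(1.2 < X < 3.6): 1: 0.256689; 2: 0.383513.
By total probability, P(1.2 < X < 3.6) = 0.53·0.256689 + 0.47·0.383513 = 0.316296.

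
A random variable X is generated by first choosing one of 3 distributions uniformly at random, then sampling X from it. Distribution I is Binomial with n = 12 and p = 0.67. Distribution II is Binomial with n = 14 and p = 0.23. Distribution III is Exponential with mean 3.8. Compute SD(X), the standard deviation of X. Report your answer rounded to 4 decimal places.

3.3377

Per component, I: μ=8.04, E[X²]=67.2948; II: μ=3.22, E[X²]=12.8478; III: μ=3.8, E[X²]=28.88.
E[X] = 0.333333·8.04 + 0.333333·3.22 + 0.333333·3.8 = 5.02.
E[X²] = 0.333333·67.2948 + 0.333333·12.8478 + 0.333333·28.88 = 36.3409.
Var(X) = E[X²] − (E[X])² = 36.3409 − 25.2004 = 11.1405.
SD(X) = √11.1405 = 3.33773.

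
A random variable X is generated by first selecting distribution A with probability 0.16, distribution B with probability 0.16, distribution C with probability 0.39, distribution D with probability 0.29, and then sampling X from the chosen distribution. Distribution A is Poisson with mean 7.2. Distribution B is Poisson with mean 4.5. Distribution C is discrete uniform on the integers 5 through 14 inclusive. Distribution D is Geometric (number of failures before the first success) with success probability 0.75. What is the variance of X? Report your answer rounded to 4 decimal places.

19.7920

Per component, A: μ=7.2, E[X²]=59.04; B: μ=4.5, E[X²]=24.75; C: μ=9.5, E[X²]=98.5; D: μ=0.333333, E[X²]=0.555556.
E[X] = 0.16·7.2 + 0.16·4.5 + 0.39·9.5 + 0.29·0.333333 = 5.67367.
E[X²] = 0.16·59.04 + 0.16·24.75 + 0.39·98.5 + 0.29·0.555556 = 51.9825.
Var(X) = E[X²] − (E[X])² = 51.9825 − 32.1905 = 19.792.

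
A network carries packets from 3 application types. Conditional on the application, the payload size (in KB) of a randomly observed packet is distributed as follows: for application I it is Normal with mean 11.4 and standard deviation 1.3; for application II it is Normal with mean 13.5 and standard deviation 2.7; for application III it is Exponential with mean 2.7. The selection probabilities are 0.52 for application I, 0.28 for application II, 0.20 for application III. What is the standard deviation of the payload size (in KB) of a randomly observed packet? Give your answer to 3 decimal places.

4.407

Per component, I: μ=11.4, E[X²]=131.65; II: μ=13.5, E[X²]=189.54; III: μ=2.7, E[X²]=14.58.
E[X] = 0.52·11.4 + 0.28·13.5 + 0.2·2.7 = 10.248.
E[X²] = 0.52·131.65 + 0.28·189.54 + 0.2·14.58 = 124.445.
Var(X) = E[X²] − (E[X])² = 124.445 − 105.022 = 19.4237.
SD(X) = √19.4237 = 4.40723.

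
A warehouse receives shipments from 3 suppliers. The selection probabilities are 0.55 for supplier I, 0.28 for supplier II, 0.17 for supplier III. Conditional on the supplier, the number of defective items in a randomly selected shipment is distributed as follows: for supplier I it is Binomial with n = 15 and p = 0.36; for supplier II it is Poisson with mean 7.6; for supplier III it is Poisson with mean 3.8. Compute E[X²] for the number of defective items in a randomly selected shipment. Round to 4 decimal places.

39.3404

For each component E[X²] = Var + (mean)², giving I: 32.616; II: 65.36; III: 18.24.
Overall E[X²] = 0.55·32.616 + 0.28·65.36 + 0.17·18.24 = 39.3404.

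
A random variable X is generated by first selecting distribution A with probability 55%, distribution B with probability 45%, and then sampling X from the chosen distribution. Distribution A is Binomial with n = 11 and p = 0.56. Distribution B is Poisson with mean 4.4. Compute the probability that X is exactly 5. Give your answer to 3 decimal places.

Conditional on each component, P(X = 5): A: 0.184628; B: 0.168728.
By total probability, P(X = 5) = 0.55·0.184628 + 0.45·0.168728 = 0.177473.

0.177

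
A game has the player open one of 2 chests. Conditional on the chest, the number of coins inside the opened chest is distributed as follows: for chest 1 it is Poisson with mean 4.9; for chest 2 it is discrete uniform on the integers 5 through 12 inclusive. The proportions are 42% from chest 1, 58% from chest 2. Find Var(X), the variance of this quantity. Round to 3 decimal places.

Per component, 1: μ=4.9, E[X²]=28.91; 2: μ=8.5, E[X²]=77.5.
E[X] = 0.42·4.9 + 0.58·8.5 = 6.988.
E[X²] = 0.42·28.91 + 0.58·77.5 = 57.0922.
Var(X) = E[X²] − (E[X])² = 57.0922 − 48.8321 = 8.26006.

8.260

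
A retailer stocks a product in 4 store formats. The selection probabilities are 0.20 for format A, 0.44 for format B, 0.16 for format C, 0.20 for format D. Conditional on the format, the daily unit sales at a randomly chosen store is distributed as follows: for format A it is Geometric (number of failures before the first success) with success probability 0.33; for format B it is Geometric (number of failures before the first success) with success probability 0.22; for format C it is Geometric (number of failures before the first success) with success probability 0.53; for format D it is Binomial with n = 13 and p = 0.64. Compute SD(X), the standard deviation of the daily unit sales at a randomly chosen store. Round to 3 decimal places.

Per component, A: μ=2.0303, E[X²]=10.2746; B: μ=3.54545, E[X²]=28.686; C: μ=0.886792, E[X²]=2.45959; D: μ=8.32, E[X²]=72.2176.
E[X] = 0.2·2.0303 + 0.44·3.54545 + 0.16·0.886792 + 0.2·8.32 = 3.77195.
E[X²] = 0.2·10.2746 + 0.44·28.686 + 0.16·2.45959 + 0.2·72.2176 = 29.5138.
Var(X) = E[X²] − (E[X])² = 29.5138 − 14.2276 = 15.2862.
SD(X) = √15.2862 = 3.90976.

3.910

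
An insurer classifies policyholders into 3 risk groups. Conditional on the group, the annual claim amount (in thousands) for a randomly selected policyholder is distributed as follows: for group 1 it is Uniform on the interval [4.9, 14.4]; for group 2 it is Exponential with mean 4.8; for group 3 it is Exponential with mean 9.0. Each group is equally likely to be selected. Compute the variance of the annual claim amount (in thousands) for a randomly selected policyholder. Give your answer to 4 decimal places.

Per component, 1: μ=9.65, E[X²]=100.643; 2: μ=4.8, E[X²]=46.08; 3: μ=9, E[X²]=162.
E[X] = 0.333333·9.65 + 0.333333·4.8 + 0.333333·9 = 7.81667.
E[X²] = 0.333333·100.643 + 0.333333·46.08 + 0.333333·162 = 102.908.
Var(X) = E[X²] − (E[X])² = 102.908 − 61.1003 = 41.8075.

41.8075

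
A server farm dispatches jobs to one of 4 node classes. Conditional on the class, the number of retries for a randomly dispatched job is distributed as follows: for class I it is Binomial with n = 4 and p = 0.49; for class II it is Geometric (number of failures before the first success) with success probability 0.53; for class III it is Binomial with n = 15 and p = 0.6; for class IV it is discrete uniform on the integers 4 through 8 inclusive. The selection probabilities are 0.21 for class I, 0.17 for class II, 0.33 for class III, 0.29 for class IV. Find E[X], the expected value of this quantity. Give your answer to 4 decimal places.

5.2724

Component means — I: 1.96; II: 0.886792; III: 9; IV: 6.
E[X] = 0.21·1.96 + 0.17·0.886792 + 0.33·9 + 0.29·6 = 5.27235.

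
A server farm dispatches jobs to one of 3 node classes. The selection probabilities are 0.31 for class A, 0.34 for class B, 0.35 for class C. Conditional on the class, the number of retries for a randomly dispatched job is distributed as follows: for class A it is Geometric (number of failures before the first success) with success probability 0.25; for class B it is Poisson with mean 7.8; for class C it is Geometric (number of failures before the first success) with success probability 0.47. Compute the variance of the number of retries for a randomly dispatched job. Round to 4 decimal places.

Per component, A: μ=3, E[X²]=21; B: μ=7.8, E[X²]=68.64; C: μ=1.12766, E[X²]=3.67089.
E[X] = 0.31·3 + 0.34·7.8 + 0.35·1.12766 = 3.97668.
E[X²] = 0.31·21 + 0.34·68.64 + 0.35·3.67089 = 31.1324.
Var(X) = E[X²] − (E[X])² = 31.1324 − 15.814 = 15.3184.

15.3184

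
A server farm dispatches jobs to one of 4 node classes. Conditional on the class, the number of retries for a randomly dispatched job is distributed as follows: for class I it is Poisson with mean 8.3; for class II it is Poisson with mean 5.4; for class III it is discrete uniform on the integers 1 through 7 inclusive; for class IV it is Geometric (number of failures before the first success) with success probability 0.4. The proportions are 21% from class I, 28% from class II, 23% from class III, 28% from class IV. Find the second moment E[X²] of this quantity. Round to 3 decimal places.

For each component E[X²] = Var + (mean)², giving I: 77.19; II: 34.56; III: 20; IV: 6.
Overall E[X²] = 0.21·77.19 + 0.28·34.56 + 0.23·20 + 0.28·6 = 32.1667.

32.167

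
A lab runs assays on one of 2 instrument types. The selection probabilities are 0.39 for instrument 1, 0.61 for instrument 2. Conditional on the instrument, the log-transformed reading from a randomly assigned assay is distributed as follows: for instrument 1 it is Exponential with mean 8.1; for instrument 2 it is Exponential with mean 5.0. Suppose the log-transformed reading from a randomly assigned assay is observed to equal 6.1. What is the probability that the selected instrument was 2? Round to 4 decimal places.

Likelihoods f(6.1 | ·): 1: 0.0581371; 2: 0.059046.
Posterior ∝ prior × likelihood. Numerator for 2: 0.61·0.059046 = 0.0360181.
Normalizing constant: 0.39·0.0581371 + 0.61·0.059046 = 0.0586916.
P(2 | observation) = 0.0360181 / 0.0586916 = 0.613684.

0.6137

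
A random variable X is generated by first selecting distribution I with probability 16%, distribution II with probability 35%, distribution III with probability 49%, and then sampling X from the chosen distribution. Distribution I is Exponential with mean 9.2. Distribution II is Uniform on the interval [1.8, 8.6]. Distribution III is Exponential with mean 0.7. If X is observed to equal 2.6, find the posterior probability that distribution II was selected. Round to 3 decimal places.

0.630

Likelihoods f(2.6 | ·): I: 0.0819364; II: 0.147059; III: 0.0348183.
Posterior ∝ prior × likelihood. Numerator for II: 0.35·0.147059 = 0.0514706.
Normalizing constant: 0.16·0.0819364 + 0.35·0.147059 + 0.49·0.0348183 = 0.0816414.
P(II | observation) = 0.0514706 / 0.0816414 = 0.630447.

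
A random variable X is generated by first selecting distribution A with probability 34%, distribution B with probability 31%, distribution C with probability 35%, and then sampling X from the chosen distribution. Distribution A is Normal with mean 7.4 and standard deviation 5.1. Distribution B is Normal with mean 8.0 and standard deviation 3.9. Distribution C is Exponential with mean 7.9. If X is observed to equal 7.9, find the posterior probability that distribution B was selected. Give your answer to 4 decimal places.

0.4257

Likelihoods f(7.9 | ·): A: 0.0778489; B: 0.102259; C: 0.046567.
Posterior ∝ prior × likelihood. Numerator for B: 0.31·0.102259 = 0.0317004.
Normalizing constant: 0.34·0.0778489 + 0.31·0.102259 + 0.35·0.046567 = 0.0744675.
P(B | observation) = 0.0317004 / 0.0744675 = 0.425694.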